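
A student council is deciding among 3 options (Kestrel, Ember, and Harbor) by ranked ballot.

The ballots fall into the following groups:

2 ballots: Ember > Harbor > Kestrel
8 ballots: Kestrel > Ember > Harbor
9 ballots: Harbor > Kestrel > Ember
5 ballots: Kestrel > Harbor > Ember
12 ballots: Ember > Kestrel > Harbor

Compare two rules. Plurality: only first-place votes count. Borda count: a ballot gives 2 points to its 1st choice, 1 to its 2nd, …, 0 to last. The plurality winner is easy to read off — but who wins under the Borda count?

Kestrel

Plurality first-place counts: Kestrel 13, Ember 14, Harbor 9 → Ember.
Borda totals: Kestrel 47, Ember 36, Harbor 25 → Kestrel.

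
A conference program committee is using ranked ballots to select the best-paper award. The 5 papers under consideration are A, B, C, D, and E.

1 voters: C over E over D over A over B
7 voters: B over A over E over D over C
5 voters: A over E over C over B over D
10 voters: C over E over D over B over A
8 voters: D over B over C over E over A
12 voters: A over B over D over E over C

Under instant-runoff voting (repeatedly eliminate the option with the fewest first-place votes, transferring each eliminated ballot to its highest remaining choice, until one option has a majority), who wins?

A

Round 1: A 17, C 11, D 8, B 7, E 0. E has the fewest and is eliminated.
Round 2: A 17, C 11, D 8, B 7. B has the fewest and is eliminated.
Round 3: A 24, C 11, D 8. A has a majority.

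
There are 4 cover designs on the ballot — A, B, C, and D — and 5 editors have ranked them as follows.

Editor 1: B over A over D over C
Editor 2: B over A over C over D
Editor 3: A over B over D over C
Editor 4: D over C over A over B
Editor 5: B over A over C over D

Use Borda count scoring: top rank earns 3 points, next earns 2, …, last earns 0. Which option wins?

Borda scores:
  A: 2 + 2 + 3 + 1 + 2 = 10
  B: 3 + 3 + 2 + 0 + 3 = 11
  C: 0 + 1 + 0 + 2 + 1 = 4
  D: 1 + 0 + 1 + 3 + 0 = 5
B has the highest total.

B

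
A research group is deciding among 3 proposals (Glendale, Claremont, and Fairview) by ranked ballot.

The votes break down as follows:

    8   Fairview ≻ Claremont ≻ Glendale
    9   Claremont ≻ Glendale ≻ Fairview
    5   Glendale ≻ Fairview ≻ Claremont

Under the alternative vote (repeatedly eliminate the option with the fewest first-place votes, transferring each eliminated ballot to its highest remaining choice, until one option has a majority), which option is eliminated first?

Round 1: Claremont 9, Fairview 8, Glendale 5. Glendale has the fewest and is eliminated.
Round 2: Fairview 13, Claremont 9. Fairview has a majority.

Glendale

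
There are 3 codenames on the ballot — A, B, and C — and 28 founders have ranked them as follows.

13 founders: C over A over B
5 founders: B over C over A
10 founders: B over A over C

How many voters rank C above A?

18

Ballots ranking C above A: 13+5 = 18.
Ballots ranking A above C: 10.
So 18 of 28 voters prefer C to A.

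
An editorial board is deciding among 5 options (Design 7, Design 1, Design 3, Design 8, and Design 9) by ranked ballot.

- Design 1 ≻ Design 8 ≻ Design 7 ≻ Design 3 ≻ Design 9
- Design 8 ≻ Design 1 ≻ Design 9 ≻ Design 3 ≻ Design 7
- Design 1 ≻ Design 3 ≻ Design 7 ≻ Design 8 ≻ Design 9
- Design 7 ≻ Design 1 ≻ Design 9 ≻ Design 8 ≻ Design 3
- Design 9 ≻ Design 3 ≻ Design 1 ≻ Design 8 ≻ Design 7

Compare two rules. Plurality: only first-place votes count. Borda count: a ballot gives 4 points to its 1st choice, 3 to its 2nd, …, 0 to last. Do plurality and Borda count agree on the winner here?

Yes

Plurality first-place counts: Design 7 1, Design 1 2, Design 3 0, Design 8 1, Design 9 1 → Design 1.
Borda totals: Design 7 8, Design 1 16, Design 3 8, Design 8 10, Design 9 8 → Design 1.
The two rules agree on Design 1.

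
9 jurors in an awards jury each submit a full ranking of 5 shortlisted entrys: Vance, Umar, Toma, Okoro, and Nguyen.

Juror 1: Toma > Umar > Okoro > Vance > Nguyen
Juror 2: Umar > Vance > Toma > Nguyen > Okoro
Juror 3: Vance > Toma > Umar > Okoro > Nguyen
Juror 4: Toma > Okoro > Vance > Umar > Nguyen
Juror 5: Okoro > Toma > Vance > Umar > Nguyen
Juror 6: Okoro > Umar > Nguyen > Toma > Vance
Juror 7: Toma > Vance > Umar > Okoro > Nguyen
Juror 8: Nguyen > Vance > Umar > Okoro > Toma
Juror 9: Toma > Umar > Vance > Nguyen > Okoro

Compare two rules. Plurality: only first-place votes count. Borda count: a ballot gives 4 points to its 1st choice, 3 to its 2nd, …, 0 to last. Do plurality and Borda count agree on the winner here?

Plurality first-place counts: Vance 1, Umar 1, Toma 4, Okoro 2, Nguyen 1 → Toma.
Borda totals: Vance 20, Umar 21, Toma 25, Okoro 16, Nguyen 8 → Toma.
The two rules agree on Toma.

Yes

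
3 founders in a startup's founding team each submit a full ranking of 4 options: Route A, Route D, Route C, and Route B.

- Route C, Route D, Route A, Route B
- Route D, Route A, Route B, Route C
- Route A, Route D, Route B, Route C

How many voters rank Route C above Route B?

Ballots ranking Route C above Route B: 1.
Ballots ranking Route B above Route C: 2.
So 1 of 3 voters prefer Route C to Route B.

1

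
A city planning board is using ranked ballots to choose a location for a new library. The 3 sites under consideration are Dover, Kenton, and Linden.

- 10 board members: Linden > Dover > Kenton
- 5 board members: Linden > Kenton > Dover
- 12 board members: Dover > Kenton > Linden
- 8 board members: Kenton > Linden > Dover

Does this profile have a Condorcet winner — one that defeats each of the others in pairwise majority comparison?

Head-to-head results (35 voters total):
Dover vs Kenton: Dover wins 22–13.
Dover vs Linden: Linden wins 23–12.
Kenton vs Linden: Kenton wins 20–15.
No candidate beats all others: Dover beats Kenton beats Linden beats Dover, a majority cycle.

No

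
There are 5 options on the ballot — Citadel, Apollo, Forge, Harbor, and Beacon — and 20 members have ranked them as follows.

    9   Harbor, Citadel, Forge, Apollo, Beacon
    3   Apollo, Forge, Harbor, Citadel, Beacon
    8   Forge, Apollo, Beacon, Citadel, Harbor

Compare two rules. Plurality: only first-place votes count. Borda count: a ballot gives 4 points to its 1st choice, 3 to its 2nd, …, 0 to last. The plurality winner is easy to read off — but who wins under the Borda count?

Forge

Plurality first-place counts: Citadel 0, Apollo 3, Forge 8, Harbor 9, Beacon 0 → Harbor.
Borda totals: Citadel 38, Apollo 45, Forge 59, Harbor 42, Beacon 16 → Forge.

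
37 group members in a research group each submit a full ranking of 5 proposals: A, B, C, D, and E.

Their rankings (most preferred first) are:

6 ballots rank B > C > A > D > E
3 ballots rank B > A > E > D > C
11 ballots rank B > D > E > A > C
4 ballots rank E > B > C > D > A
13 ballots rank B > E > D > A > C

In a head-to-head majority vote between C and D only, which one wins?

D

Ballots ranking C above D: 6+4 = 10.
Ballots ranking D above C: 3+11+13 = 27.
D wins the head-to-head, 27–10.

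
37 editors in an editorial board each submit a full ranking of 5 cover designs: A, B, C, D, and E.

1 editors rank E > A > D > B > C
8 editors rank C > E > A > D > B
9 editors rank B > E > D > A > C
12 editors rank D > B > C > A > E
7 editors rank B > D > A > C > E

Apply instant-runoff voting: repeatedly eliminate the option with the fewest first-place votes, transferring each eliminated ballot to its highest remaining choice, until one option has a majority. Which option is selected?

D

Round 1: B 16, D 12, C 8, E 1, A 0. A has the fewest and is eliminated.
Round 2: B 16, D 12, C 8, E 1. E has the fewest and is eliminated.
Round 3: B 16, D 13, C 8. C has the fewest and is eliminated.
Round 4: D 21, B 16. D has a majority.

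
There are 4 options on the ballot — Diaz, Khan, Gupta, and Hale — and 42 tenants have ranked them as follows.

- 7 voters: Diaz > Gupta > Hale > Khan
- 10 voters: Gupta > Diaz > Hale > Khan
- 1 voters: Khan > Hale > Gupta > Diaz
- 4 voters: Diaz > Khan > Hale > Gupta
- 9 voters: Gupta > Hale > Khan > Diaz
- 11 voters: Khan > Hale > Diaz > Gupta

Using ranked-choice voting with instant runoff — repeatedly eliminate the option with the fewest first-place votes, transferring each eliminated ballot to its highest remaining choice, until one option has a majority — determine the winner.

Gupta

Round 1: Gupta 19, Khan 12, Diaz 11, Hale 0. Hale has the fewest and is eliminated.
Round 2: Gupta 19, Khan 12, Diaz 11. Diaz has the fewest and is eliminated.
Round 3: Gupta 26, Khan 16. Gupta has a majority.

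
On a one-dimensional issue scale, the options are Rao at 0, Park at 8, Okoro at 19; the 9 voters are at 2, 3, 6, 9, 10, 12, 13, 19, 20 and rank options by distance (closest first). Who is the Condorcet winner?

With single-peaked preferences on a line, the Condorcet winner is the candidate closest to the median voter.
The median voter (position 10) is closest to Park at 8.
Check: Park vs Rao — voters closer to Park: 7 of 9.

Park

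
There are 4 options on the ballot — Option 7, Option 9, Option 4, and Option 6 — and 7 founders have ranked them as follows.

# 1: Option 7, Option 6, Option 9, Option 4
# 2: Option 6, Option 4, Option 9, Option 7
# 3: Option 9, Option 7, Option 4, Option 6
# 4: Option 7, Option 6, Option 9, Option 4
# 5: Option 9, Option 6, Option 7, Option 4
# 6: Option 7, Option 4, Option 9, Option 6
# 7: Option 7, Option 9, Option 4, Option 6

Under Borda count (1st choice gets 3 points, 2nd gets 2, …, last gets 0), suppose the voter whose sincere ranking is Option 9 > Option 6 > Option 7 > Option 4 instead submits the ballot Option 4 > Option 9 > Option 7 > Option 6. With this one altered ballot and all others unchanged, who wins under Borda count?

Option 7

Borda totals with the altered ballot: Option 7 15, Option 9 11, Option 4 9, Option 6 7.
The winner is unchanged: still Option 7.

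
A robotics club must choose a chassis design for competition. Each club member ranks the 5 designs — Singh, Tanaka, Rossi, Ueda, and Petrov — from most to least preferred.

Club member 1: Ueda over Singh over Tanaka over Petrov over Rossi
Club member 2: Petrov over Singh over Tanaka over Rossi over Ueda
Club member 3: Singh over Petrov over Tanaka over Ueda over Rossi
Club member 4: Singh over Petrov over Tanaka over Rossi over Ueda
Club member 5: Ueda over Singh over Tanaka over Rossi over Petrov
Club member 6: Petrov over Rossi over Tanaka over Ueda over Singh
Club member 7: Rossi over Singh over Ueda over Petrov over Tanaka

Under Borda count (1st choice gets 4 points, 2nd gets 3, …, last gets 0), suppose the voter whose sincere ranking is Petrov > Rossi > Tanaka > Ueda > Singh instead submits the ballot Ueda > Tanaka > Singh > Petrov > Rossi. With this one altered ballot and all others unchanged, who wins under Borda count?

Singh

Borda totals with the altered ballot: Singh 22, Tanaka 13, Rossi 7, Ueda 15, Petrov 13.
The winner is unchanged: still Singh.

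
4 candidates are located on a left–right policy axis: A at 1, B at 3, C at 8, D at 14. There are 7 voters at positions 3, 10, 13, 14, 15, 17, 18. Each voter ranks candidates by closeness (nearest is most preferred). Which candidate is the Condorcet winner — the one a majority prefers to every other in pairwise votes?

With single-peaked preferences on a line, the Condorcet winner is the candidate closest to the median voter.
The median voter (position 14) is closest to D at 14.
Check: D vs B — voters closer to D: 6 of 7.

D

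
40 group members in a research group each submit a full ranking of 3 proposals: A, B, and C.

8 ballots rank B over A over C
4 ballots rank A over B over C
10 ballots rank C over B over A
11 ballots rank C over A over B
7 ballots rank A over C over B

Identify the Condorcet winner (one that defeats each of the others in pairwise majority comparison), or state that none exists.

Head-to-head results (40 voters total):
A vs B: A wins 22–18.
A vs C: C wins 21–19.
B vs C: C wins 28–12.
C beats each rival — A (21–19), B (28–12) — so C is the Condorcet winner.

C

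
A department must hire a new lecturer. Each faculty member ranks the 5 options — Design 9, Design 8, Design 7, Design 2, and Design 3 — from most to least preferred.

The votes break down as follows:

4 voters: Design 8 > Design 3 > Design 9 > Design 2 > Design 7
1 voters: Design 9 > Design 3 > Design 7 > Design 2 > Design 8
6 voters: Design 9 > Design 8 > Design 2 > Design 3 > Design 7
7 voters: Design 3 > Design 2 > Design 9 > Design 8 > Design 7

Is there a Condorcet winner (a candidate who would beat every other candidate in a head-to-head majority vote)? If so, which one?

Head-to-head results (18 voters total):
Design 9 vs Design 8: Design 9 wins 14–4.
Design 9 vs Design 7: Design 9 wins 18–0.
Design 9 vs Design 2: Design 9 wins 11–7.
Design 9 vs Design 3: Design 3 wins 11–7.
Design 8 vs Design 7: Design 8 wins 17–1.
Design 8 vs Design 2: Design 8 wins 10–8.
Design 8 vs Design 3: Design 8 wins 10–8.
Design 7 vs Design 2: Design 2 wins 17–1.
Design 7 vs Design 3: Design 3 wins 18–0.
Design 2 vs Design 3: Design 3 wins 12–6.
No candidate beats all others: Design 9 beats Design 8 beats Design 3 beats Design 9, a majority cycle.

There is no Condorcet winner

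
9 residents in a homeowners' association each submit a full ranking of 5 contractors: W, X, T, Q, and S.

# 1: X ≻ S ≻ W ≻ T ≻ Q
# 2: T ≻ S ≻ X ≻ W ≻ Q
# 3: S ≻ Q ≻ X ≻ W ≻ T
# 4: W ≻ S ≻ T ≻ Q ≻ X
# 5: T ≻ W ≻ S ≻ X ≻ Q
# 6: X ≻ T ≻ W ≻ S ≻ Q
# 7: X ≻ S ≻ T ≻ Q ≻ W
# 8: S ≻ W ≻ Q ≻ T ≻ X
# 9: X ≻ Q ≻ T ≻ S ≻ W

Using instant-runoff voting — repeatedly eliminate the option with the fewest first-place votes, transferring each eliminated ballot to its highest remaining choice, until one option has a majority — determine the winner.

Round 1: X 4, T 2, S 2, W 1, Q 0. Q has the fewest and is eliminated.
Round 2: X 4, T 2, S 2, W 1. W has the fewest and is eliminated.
Round 3: X 4, S 3, T 2. T has the fewest and is eliminated.
Round 4: S 5, X 4. S has a majority.

S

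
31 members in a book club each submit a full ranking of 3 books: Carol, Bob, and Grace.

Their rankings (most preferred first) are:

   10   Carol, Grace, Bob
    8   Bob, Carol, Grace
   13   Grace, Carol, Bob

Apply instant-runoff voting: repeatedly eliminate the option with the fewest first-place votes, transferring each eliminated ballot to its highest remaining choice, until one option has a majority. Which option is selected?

Round 1: Grace 13, Carol 10, Bob 8. Bob has the fewest and is eliminated.
Round 2: Carol 18, Grace 13. Carol has a majority.

Carol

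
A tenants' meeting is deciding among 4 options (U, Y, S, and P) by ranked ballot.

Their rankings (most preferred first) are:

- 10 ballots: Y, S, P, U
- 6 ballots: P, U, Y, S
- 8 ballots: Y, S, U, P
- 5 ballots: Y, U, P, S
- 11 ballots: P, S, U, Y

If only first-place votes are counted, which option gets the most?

First-place vote totals:
  U: 0
  Y: 23
  S: 0
  P: 17
Y has the most first-place votes.

Y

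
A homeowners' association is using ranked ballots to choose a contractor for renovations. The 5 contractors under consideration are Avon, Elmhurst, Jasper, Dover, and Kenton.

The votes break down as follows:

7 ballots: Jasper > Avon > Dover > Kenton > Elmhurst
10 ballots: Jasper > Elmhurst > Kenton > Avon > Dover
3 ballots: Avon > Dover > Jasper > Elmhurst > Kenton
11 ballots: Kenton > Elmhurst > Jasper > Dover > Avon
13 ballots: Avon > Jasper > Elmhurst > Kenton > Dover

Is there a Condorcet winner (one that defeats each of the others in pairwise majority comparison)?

Yes

Head-to-head results (44 voters total):
Avon vs Elmhurst: Avon wins 23–21.
Avon vs Jasper: Jasper wins 28–16.
Avon vs Dover: Avon wins 33–11.
Avon vs Kenton: Avon wins 23–21.
Elmhurst vs Jasper: Jasper wins 33–11.
Elmhurst vs Dover: Elmhurst wins 34–10.
Elmhurst vs Kenton: Elmhurst wins 26–18.
Jasper vs Dover: Jasper wins 41–3.
Jasper vs Kenton: Jasper wins 33–11.
Dover vs Kenton: Kenton wins 34–10.
Jasper beats each rival — Avon (28–16), Elmhurst (33–11), Dover (41–3), Kenton (33–11) — so Jasper is the Condorcet winner.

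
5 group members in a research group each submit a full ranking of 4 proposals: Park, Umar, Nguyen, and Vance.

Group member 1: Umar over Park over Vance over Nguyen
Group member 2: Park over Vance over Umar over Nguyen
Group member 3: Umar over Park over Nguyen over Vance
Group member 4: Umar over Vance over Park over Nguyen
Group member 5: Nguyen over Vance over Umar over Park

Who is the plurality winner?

First-place vote totals:
  Park: 1
  Umar: 3
  Nguyen: 1
  Vance: 0
Umar has the most first-place votes.

Umar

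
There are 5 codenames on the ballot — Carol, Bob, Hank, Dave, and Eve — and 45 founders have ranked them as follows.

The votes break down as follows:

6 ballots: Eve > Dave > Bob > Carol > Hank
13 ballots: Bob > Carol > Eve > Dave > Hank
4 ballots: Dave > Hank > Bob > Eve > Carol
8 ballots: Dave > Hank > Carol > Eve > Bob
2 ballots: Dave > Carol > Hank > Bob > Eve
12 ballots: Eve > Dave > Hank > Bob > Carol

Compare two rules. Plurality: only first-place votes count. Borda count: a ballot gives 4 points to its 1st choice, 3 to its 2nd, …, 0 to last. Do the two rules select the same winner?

No

Plurality first-place counts: Carol 0, Bob 13, Hank 0, Dave 14, Eve 18 → Eve.
Borda totals: Carol 67, Bob 86, Hank 64, Dave 123, Eve 110 → Dave.
The two rules disagree: plurality picks Eve, Borda picks Dave.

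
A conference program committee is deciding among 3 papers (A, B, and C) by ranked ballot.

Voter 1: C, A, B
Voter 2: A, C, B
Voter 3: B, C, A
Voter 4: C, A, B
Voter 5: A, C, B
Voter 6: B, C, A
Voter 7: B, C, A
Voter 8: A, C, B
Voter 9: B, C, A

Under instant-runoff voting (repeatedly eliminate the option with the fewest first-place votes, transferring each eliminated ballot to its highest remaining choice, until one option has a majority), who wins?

Round 1: B 4, A 3, C 2. C has the fewest and is eliminated.
Round 2: A 5, B 4. A has a majority.

A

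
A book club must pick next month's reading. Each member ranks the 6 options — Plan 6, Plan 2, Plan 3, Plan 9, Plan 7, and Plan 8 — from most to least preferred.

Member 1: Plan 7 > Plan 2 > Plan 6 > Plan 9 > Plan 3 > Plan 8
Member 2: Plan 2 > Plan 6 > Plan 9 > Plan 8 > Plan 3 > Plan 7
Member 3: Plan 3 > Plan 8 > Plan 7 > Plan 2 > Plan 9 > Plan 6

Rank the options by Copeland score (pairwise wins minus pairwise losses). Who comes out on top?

Pairwise results:
  Plan 6 vs Plan 2: Plan 2 wins 3–0.
  Plan 6 vs Plan 3: Plan 6 wins 2–1.
  Plan 6 vs Plan 9: Plan 6 wins 2–1.
  Plan 6 vs Plan 7: Plan 7 wins 2–1.
  Plan 6 vs Plan 8: Plan 6 wins 2–1.
  Plan 2 vs Plan 3: Plan 2 wins 2–1.
  Plan 2 vs Plan 9: Plan 2 wins 3–0.
  Plan 2 vs Plan 7: Plan 7 wins 2–1.
  Plan 2 vs Plan 8: Plan 2 wins 2–1.
  Plan 3 vs Plan 9: Plan 9 wins 2–1.
  Plan 3 vs Plan 7: Plan 3 wins 2–1.
  Plan 3 vs Plan 8: Plan 3 wins 2–1.
  Plan 9 vs Plan 7: Plan 7 wins 2–1.
  Plan 9 vs Plan 8: Plan 9 wins 2–1.
  Plan 7 vs Plan 8: Plan 8 wins 2–1.
Copeland scores (wins − losses):
  Plan 6: 3 − 2 = 1
  Plan 2: 4 − 1 = 3
  Plan 3: 2 − 3 = -1
  Plan 9: 2 − 3 = -1
  Plan 7: 3 − 2 = 1
  Plan 8: 1 − 4 = -3
Plan 2 has the best Copeland score.

Plan 2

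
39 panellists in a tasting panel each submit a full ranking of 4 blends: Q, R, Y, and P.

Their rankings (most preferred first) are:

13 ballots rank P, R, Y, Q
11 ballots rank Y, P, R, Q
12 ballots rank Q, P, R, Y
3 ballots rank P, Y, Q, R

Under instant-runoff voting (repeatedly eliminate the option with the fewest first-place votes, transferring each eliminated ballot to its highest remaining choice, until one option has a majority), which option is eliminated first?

Round 1: P 16, Q 12, Y 11, R 0. R has the fewest and is eliminated.
Round 2: P 16, Q 12, Y 11. Y has the fewest and is eliminated.
Round 3: P 27, Q 12. P has a majority.

R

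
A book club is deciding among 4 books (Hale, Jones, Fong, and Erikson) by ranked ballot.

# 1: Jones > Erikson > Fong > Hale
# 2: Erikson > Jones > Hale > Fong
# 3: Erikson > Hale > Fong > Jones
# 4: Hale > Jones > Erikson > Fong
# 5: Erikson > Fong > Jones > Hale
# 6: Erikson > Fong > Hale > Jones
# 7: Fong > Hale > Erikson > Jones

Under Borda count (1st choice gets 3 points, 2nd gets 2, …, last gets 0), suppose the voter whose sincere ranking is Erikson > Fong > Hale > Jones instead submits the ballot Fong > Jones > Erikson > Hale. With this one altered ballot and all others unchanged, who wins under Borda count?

Borda totals with the altered ballot: Hale 8, Jones 10, Fong 10, Erikson 14.
The winner is unchanged: still Erikson.

Erikson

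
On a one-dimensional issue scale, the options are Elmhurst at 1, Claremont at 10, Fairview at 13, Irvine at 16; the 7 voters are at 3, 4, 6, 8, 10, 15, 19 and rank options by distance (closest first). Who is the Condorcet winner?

With single-peaked preferences on a line, the Condorcet winner is the candidate closest to the median voter.
The median voter (position 8) is closest to Claremont at 10.
Check: Claremont vs Fairview — voters closer to Claremont: 5 of 7.

Claremont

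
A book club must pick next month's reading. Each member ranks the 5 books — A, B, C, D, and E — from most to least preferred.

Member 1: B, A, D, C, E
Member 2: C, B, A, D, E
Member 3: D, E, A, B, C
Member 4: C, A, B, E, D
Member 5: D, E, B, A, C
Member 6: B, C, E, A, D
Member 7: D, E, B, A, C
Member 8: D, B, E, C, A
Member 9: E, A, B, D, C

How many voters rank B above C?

Ballots ranking B above C: 7.
Ballots ranking C above B: 2.
So 7 of 9 voters prefer B to C.

7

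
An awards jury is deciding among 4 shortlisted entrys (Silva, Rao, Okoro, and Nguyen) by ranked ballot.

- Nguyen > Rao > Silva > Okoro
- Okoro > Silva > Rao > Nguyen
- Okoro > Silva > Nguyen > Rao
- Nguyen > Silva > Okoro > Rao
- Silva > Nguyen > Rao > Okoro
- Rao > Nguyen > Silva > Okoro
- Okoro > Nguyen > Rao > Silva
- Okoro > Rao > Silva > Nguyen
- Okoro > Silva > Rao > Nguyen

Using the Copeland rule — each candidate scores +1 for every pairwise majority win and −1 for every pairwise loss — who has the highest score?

Okoro

Pairwise results:
  Silva vs Rao: Silva wins 5–4.
  Silva vs Okoro: Okoro wins 5–4.
  Silva vs Nguyen: Silva wins 5–4.
  Rao vs Okoro: Okoro wins 6–3.
  Rao vs Nguyen: Nguyen wins 5–4.
  Okoro vs Nguyen: Okoro wins 5–4.
Copeland scores (wins − losses):
  Silva: 2 − 1 = 1
  Rao: 0 − 3 = -3
  Okoro: 3 − 0 = 3
  Nguyen: 1 − 2 = -1
Okoro has the best Copeland score.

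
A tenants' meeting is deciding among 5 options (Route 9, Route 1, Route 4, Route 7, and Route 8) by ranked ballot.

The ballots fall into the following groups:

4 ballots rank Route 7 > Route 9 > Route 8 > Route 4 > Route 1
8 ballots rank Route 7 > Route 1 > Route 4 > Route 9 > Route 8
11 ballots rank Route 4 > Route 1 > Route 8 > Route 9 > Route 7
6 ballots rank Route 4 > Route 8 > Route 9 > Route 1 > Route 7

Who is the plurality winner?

Route 4

First-place vote totals:
  Route 9: 0
  Route 1: 0
  Route 4: 17
  Route 7: 12
  Route 8: 0
Route 4 has the most first-place votes.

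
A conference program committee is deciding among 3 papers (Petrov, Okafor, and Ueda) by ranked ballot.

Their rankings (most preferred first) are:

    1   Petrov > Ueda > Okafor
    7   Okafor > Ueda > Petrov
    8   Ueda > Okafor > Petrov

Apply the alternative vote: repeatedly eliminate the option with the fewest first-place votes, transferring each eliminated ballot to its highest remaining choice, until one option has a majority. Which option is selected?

Ueda

Round 1: Ueda 8, Okafor 7, Petrov 1. Petrov has the fewest and is eliminated.
Round 2: Ueda 9, Okafor 7. Ueda has a majority.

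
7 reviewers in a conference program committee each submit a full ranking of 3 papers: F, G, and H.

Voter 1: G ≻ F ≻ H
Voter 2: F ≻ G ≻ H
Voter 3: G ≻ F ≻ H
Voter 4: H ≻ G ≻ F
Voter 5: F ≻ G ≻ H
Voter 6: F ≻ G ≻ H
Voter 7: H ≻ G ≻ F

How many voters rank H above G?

Ballots ranking H above G: 2.
Ballots ranking G above H: 5.
So 2 of 7 voters prefer H to G.

2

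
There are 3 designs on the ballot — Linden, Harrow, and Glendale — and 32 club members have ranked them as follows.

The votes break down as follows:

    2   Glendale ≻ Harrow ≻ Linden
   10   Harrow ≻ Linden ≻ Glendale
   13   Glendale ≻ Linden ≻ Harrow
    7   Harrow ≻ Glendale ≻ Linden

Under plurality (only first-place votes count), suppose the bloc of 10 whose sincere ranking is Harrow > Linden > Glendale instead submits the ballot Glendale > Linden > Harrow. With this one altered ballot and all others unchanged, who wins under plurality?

Glendale

First-place totals with the altered ballot: Linden 0, Harrow 7, Glendale 25.
The switch changes the winner from Harrow to Glendale.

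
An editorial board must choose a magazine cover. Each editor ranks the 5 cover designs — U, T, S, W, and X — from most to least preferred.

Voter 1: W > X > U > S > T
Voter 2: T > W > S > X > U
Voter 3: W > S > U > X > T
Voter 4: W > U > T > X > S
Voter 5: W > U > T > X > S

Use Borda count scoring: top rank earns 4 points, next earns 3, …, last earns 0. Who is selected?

W

Borda scores:
  U: 2 + 0 + 2 + 3 + 3 = 10
  T: 0 + 4 + 0 + 2 + 2 = 8
  S: 1 + 2 + 3 + 0 + 0 = 6
  W: 4 + 3 + 4 + 4 + 4 = 19
  X: 3 + 1 + 1 + 1 + 1 = 7
W has the highest total.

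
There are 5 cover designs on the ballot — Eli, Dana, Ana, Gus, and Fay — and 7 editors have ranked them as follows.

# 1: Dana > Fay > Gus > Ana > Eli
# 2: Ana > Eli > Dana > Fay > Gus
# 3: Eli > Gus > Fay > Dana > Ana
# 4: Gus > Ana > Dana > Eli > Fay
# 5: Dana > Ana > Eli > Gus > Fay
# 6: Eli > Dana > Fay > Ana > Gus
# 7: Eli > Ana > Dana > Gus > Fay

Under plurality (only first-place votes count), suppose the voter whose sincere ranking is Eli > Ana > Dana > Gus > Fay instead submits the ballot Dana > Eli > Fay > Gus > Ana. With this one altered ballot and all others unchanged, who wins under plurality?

First-place totals with the altered ballot: Eli 2, Dana 3, Ana 1, Gus 1, Fay 0.
The switch changes the winner from Eli to Dana.

Dana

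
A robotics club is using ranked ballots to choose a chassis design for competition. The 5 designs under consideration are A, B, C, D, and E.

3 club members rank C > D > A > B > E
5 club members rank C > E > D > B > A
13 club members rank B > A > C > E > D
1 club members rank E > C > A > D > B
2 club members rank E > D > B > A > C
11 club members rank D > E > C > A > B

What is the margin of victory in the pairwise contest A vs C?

Ballots ranking A above C: 13+2 = 15.
Ballots ranking C above A: 3+5+1+11 = 20.
C wins 20–15, a margin of 5.

5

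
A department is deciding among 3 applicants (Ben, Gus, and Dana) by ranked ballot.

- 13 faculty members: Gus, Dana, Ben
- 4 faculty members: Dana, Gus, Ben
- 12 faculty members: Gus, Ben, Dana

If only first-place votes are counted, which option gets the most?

First-place vote totals:
  Ben: 0
  Gus: 25
  Dana: 4
Gus has the most first-place votes.

Gus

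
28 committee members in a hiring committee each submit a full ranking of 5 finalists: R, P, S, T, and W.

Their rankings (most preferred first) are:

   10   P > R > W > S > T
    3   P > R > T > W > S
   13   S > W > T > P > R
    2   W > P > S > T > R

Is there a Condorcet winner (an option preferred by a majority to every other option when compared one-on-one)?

Yes

Head-to-head results (28 voters total):
R vs P: P wins 28–0.
R vs S: S wins 15–13.
R vs T: T wins 15–13.
R vs W: W wins 15–13.
P vs S: P wins 15–13.
P vs T: P wins 15–13.
P vs W: W wins 15–13.
S vs T: S wins 25–3.
S vs W: W wins 15–13.
T vs W: W wins 25–3.
W beats each rival — R (15–13), P (15–13), S (15–13), T (25–3) — so W is the Condorcet winner.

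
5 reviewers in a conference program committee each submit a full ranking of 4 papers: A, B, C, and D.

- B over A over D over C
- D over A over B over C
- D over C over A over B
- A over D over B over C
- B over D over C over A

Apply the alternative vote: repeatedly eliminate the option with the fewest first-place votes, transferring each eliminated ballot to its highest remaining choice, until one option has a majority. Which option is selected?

Round 1: B 2, D 2, A 1, C 0. C has the fewest and is eliminated.
Round 2: B 2, D 2, A 1. A has the fewest and is eliminated.
Round 3: D 3, B 2. D has a majority.

D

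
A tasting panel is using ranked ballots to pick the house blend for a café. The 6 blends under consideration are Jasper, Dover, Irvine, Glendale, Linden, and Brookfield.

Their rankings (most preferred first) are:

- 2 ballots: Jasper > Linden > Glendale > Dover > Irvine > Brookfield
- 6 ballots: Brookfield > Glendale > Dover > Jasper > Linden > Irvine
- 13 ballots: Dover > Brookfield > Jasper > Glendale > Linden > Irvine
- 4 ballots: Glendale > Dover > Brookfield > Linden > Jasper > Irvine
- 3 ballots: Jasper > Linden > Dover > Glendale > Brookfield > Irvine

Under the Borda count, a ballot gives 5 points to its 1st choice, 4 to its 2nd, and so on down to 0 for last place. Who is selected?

Dover

Borda scores:
  Jasper: 2·5 + 6·2 + 13·3 + 4·1 + 3·5 = 80
  Dover: 2·2 + 6·3 + 13·5 + 4·4 + 3·3 = 112
  Irvine: 2·1 + 6·0 + 13·0 + 4·0 + 3·0 = 2
  Glendale: 2·3 + 6·4 + 13·2 + 4·5 + 3·2 = 82
  Linden: 2·4 + 6·1 + 13·1 + 4·2 + 3·4 = 47
  Brookfield: 2·0 + 6·5 + 13·4 + 4·3 + 3·1 = 97
Dover has the highest total.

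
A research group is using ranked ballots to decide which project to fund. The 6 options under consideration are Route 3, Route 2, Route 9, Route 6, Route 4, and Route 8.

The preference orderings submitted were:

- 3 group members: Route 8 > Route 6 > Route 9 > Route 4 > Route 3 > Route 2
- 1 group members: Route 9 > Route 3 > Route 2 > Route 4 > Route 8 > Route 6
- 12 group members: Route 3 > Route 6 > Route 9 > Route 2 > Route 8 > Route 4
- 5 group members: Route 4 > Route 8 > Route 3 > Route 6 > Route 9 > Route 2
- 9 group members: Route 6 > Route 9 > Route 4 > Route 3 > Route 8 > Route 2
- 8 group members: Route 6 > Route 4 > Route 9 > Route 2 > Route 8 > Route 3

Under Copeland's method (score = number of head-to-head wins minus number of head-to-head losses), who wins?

Route 6

Pairwise results:
  Route 3 vs Route 2: Route 3 wins 30–8.
  Route 3 vs Route 9: Route 9 wins 21–17.
  Route 3 vs Route 6: Route 6 wins 20–18.
  Route 3 vs Route 4: Route 4 wins 25–13.
  Route 3 vs Route 8: Route 3 wins 22–16.
  Route 2 vs Route 9: Route 9 wins 38–0.
  Route 2 vs Route 6: Route 6 wins 37–1.
  Route 2 vs Route 4: Route 4 wins 25–13.
  Route 2 vs Route 8: Route 2 wins 21–17.
  Route 9 vs Route 6: Route 6 wins 37–1.
  Route 9 vs Route 4: Route 9 wins 25–13.
  Route 9 vs Route 8: Route 9 wins 30–8.
  Route 6 vs Route 4: Route 6 wins 32–6.
  Route 6 vs Route 8: Route 6 wins 29–9.
  Route 4 vs Route 8: Route 4 wins 23–15.
Copeland scores (wins − losses):
  Route 3: 2 − 3 = -1
  Route 2: 1 − 4 = -3
  Route 9: 4 − 1 = 3
  Route 6: 5 − 0 = 5
  Route 4: 3 − 2 = 1
  Route 8: 0 − 5 = -5
Route 6 has the best Copeland score.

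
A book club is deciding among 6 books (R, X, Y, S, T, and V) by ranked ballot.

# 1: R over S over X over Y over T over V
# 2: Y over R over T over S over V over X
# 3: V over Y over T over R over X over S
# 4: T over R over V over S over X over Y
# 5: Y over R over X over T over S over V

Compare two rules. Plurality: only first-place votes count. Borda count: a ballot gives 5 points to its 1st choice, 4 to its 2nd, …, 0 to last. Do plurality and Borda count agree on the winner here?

Plurality first-place counts: R 1, X 0, Y 2, S 0, T 1, V 1 → Y.
Borda totals: R 19, X 8, Y 16, S 9, T 14, V 9 → R.
The two rules disagree: plurality picks Y, Borda picks R.

No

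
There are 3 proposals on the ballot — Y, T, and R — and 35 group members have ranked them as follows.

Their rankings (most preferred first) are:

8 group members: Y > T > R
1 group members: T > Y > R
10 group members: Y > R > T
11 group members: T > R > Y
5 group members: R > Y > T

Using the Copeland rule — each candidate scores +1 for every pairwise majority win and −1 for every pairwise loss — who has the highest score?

Y

Pairwise results:
  Y vs T: Y wins 23–12.
  Y vs R: Y wins 19–16.
  T vs R: T wins 20–15.
Copeland scores (wins − losses):
  Y: 2 − 0 = 2
  T: 1 − 1 = 0
  R: 0 − 2 = -2
Y has the best Copeland score.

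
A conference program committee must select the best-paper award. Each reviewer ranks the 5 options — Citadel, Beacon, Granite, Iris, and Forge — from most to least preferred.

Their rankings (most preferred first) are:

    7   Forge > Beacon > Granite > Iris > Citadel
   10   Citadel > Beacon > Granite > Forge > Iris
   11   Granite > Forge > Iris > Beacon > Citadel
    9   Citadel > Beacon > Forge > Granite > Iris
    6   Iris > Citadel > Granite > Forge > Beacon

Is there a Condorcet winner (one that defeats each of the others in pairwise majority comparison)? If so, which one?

There is no Condorcet winner

Head-to-head results (43 voters total):
Citadel vs Beacon: Citadel wins 25–18.
Citadel vs Granite: Citadel wins 25–18.
Citadel vs Iris: Iris wins 24–19.
Citadel vs Forge: Citadel wins 25–18.
Beacon vs Granite: Beacon wins 26–17.
Beacon vs Iris: Beacon wins 26–17.
Beacon vs Forge: Forge wins 24–19.
Granite vs Iris: Granite wins 37–6.
Granite vs Forge: Granite wins 27–16.
Iris vs Forge: Forge wins 37–6.
No candidate beats all others: Citadel beats Beacon beats Iris beats Citadel, a majority cycle.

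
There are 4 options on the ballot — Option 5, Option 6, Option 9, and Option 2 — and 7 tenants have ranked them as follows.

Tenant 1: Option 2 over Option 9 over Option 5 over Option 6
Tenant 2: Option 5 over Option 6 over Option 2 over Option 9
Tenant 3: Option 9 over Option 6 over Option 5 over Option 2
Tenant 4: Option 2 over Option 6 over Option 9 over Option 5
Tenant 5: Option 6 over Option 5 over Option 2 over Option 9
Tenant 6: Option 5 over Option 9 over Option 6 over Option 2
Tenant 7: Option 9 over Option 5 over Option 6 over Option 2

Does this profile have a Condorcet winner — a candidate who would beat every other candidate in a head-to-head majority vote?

Head-to-head results (7 voters total):
Option 5 vs Option 6: Option 5 wins 4–3.
Option 5 vs Option 9: Option 9 wins 4–3.
Option 5 vs Option 2: Option 5 wins 5–2.
Option 6 vs Option 9: Option 9 wins 4–3.
Option 6 vs Option 2: Option 6 wins 5–2.
Option 9 vs Option 2: Option 2 wins 4–3.
No candidate beats all others: Option 5 beats Option 2 beats Option 9 beats Option 5, a majority cycle.

No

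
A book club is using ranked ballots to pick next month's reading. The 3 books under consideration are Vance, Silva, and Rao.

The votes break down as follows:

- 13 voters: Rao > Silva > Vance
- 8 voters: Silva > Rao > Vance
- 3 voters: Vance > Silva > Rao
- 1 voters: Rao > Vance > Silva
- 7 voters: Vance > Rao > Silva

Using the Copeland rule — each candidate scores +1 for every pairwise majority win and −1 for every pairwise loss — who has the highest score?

Pairwise results:
  Vance vs Silva: Silva wins 21–11.
  Vance vs Rao: Rao wins 22–10.
  Silva vs Rao: Rao wins 21–11.
Copeland scores (wins − losses):
  Vance: 0 − 2 = -2
  Silva: 1 − 1 = 0
  Rao: 2 − 0 = 2
Rao has the best Copeland score.

Rao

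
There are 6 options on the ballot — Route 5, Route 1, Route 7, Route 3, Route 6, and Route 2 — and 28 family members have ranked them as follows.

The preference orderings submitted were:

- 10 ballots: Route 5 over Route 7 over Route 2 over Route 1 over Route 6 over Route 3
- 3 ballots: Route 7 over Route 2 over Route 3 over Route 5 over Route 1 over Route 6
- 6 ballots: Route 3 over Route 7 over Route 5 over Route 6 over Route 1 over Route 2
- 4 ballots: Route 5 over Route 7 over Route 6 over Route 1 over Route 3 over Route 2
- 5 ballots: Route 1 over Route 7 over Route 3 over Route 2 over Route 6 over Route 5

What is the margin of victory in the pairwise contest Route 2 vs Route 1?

Ballots ranking Route 2 above Route 1: 10+3 = 13.
Ballots ranking Route 1 above Route 2: 6+4+5 = 15.
Route 1 wins 15–13, a margin of 2.

2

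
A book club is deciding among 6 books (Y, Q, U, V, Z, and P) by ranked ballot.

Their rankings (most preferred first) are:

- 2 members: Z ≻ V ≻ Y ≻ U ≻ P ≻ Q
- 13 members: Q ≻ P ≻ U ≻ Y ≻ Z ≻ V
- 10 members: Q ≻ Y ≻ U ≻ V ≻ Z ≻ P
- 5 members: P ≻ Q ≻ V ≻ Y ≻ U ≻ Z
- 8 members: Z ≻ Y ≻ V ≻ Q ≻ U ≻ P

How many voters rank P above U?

Ballots ranking P above U: 13+5 = 18.
Ballots ranking U above P: 2+10+8 = 20.
So 18 of 38 voters prefer P to U.

18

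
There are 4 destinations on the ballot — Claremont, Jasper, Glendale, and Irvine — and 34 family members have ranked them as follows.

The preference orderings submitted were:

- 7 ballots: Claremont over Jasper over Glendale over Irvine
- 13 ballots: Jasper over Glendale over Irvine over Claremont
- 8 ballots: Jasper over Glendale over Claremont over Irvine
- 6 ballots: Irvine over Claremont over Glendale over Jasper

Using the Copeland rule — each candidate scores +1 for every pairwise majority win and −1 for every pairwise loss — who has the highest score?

Jasper

Pairwise results:
  Claremont vs Jasper: Jasper wins 21–13.
  Claremont vs Glendale: Glendale wins 21–13.
  Claremont vs Irvine: Irvine wins 19–15.
  Jasper vs Glendale: Jasper wins 28–6.
  Jasper vs Irvine: Jasper wins 28–6.
  Glendale vs Irvine: Glendale wins 28–6.
Copeland scores (wins − losses):
  Claremont: 0 − 3 = -3
  Jasper: 3 − 0 = 3
  Glendale: 2 − 1 = 1
  Irvine: 1 − 2 = -1
Jasper has the best Copeland score.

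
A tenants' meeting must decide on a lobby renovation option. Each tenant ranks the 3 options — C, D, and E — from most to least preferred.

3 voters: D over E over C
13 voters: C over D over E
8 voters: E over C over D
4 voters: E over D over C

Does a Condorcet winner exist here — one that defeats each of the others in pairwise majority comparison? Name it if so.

No Condorcet winner

Head-to-head results (28 voters total):
C vs D: C wins 21–7.
C vs E: E wins 15–13.
D vs E: D wins 16–12.
No candidate beats all others: C beats D beats E beats C, a majority cycle.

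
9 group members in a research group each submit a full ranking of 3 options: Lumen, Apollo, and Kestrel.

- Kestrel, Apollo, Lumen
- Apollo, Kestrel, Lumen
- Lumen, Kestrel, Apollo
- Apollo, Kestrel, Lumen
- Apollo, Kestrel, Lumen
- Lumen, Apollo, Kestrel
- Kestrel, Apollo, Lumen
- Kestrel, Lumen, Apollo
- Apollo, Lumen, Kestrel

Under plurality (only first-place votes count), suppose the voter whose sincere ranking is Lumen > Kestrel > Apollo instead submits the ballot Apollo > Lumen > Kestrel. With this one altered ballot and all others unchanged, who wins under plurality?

Apollo

First-place totals with the altered ballot: Lumen 1, Apollo 5, Kestrel 3.
The winner is unchanged: still Apollo.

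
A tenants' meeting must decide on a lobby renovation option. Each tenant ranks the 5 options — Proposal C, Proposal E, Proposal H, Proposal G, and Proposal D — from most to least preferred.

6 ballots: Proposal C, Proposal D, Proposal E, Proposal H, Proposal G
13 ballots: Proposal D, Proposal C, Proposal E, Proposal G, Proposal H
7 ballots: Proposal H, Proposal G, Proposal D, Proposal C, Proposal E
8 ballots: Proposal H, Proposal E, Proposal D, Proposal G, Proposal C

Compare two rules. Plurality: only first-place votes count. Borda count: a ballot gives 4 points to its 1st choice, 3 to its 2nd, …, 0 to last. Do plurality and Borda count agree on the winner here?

No

Plurality first-place counts: Proposal C 6, Proposal E 0, Proposal H 15, Proposal G 0, Proposal D 13 → Proposal H.
Borda totals: Proposal C 70, Proposal E 62, Proposal H 66, Proposal G 42, Proposal D 100 → Proposal D.
The two rules disagree: plurality picks Proposal H, Borda picks Proposal D.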